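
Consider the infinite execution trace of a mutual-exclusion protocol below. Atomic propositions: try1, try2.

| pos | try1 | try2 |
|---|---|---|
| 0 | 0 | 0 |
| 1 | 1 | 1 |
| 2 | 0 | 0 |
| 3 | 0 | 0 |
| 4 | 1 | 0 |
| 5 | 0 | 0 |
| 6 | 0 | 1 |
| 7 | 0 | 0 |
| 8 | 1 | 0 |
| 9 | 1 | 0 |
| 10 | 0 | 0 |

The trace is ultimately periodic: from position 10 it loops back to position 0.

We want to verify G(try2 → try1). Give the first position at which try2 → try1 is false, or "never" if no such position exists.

6

Check try2 → try1 at each position in order: 0 ✓, 1 ✓, 2 ✓, 3 ✓, 4 ✓, 5 ✓.
At position 6 the labels are {try2}, so try2 → try1 is false there. This is the first violation.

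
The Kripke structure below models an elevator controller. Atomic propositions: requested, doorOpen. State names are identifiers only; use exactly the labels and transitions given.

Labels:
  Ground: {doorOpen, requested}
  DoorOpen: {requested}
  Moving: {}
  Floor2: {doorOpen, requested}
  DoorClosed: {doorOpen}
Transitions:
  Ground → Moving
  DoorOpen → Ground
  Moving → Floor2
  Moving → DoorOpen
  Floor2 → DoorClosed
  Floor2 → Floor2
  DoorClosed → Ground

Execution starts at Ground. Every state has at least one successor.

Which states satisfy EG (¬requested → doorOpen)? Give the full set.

{Floor2}

States satisfying ¬requested → doorOpen: {Ground, DoorOpen, Floor2, DoorClosed}.
States satisfying EG (¬requested → doorOpen): {Floor2}.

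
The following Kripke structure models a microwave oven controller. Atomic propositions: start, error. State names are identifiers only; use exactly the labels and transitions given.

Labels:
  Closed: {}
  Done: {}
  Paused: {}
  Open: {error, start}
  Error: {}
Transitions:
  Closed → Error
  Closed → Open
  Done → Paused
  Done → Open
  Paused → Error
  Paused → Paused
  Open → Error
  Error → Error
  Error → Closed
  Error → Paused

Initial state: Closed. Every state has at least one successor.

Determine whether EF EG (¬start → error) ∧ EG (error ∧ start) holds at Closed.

Does not hold

States satisfying EG (¬start → error): ∅.
States satisfying EF EG (¬start → error): ∅.
States satisfying error ∧ start: {Open}.
States satisfying EG (error ∧ start): ∅.
States satisfying EF EG (¬start → error) ∧ EG (error ∧ start): ∅.
Closed ∉ Sat(EF EG (¬start → error) ∧ EG (error ∧ start)).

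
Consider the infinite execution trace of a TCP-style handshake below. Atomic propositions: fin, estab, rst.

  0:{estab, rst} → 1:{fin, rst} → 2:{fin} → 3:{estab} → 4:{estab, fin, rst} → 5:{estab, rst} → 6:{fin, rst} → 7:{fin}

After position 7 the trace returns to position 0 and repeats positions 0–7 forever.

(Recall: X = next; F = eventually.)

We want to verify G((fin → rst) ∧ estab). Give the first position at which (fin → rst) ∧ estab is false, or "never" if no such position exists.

Check (fin → rst) ∧ estab at each position in order: 0 ✓.
At position 1 the labels are {fin, rst}, so (fin → rst) ∧ estab is false there. This is the first violation.

1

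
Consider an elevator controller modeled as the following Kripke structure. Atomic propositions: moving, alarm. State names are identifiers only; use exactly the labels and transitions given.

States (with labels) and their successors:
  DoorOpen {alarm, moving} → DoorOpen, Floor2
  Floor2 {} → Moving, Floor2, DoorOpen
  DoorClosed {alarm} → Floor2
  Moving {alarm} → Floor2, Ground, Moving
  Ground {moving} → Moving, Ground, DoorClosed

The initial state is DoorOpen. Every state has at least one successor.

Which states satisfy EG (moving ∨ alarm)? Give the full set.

States satisfying moving ∨ alarm: {DoorOpen, DoorClosed, Moving, Ground}.
States satisfying EG (moving ∨ alarm): {DoorOpen, Moving, Ground}.

{DoorOpen, Moving, Ground}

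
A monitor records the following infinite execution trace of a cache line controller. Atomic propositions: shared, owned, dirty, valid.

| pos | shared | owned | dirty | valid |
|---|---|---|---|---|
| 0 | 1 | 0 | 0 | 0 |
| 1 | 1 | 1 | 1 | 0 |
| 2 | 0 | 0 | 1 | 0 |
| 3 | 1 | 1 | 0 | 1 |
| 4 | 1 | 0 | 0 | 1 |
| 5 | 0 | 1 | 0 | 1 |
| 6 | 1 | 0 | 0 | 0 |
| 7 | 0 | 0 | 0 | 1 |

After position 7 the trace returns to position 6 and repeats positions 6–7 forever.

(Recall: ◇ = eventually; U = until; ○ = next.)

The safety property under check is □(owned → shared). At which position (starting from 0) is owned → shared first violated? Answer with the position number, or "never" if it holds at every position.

5

Check owned → shared at each position in order: 0 ✓, 1 ✓, 2 ✓, 3 ✓, 4 ✓.
At position 5 the labels are {owned, valid}, so owned → shared is false there. This is the first violation.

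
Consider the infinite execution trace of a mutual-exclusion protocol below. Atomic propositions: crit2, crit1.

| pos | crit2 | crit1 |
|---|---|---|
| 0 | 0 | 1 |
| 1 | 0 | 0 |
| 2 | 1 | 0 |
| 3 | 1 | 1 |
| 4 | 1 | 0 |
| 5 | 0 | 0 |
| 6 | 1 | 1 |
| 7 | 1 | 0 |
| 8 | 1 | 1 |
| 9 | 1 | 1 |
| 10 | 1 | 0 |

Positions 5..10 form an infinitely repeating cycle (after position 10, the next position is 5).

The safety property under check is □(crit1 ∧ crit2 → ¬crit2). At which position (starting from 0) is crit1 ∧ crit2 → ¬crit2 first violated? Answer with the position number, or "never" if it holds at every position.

3

Check crit1 ∧ crit2 → ¬crit2 at each position in order: 0 ✓, 1 ✓, 2 ✓.
At position 3 the labels are {crit1, crit2}, so crit1 ∧ crit2 → ¬crit2 is false there. This is the first violation.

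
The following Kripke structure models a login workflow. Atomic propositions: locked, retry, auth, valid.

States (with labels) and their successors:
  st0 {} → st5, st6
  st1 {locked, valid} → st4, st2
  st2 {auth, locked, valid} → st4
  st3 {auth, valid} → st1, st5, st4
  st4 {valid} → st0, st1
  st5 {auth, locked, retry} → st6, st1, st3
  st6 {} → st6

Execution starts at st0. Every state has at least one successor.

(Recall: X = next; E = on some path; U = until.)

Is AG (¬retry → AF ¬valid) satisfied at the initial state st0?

States satisfying ¬retry → AF ¬valid: {st0, st5, st6}.
States satisfying AG (¬retry → AF ¬valid): {st6}.
st1 is reachable from st0 and violates ¬retry → AF ¬valid, so AG fails at st0.
st0 ∉ Sat(AG (¬retry → AF ¬valid)).

Does not hold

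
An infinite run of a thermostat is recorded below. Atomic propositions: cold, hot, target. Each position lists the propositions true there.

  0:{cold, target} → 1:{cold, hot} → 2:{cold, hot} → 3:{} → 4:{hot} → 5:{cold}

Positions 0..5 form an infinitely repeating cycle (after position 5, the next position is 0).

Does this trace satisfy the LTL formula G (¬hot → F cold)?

¬hot → F cold holds at every position 0..5, and those are all positions ever visited, so G (¬hot → F cold) holds.
Positions where ¬hot holds: 0, 3, 5.
Check F cold at each: 0→ok, 3→ok, 5→ok.

Satisfied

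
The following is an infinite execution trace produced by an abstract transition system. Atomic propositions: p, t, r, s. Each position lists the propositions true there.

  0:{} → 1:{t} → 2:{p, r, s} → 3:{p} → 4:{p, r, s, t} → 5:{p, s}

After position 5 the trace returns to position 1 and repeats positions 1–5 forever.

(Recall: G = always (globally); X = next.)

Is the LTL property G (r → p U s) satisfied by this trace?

r → p U s holds at every position 0..5, and those are all positions ever visited, so G (r → p U s) holds.
Positions where r holds: 2, 4.
Check p U s at each: 2→ok, 4→ok.

Satisfied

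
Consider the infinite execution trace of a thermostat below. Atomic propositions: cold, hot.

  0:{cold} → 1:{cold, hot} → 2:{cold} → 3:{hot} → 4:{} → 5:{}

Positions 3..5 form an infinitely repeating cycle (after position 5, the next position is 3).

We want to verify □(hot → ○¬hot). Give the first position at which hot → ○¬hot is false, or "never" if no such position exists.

hot → ○¬hot holds at every position 0..5, and those are all the positions the trace ever visits, so the invariant □(hot → ○¬hot) is never violated.

never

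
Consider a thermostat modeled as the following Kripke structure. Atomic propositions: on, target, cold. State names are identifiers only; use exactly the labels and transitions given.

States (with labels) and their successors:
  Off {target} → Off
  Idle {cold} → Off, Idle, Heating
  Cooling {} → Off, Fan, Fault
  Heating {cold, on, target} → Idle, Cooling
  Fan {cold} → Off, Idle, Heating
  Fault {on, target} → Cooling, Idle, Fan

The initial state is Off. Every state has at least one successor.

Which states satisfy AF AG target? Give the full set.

{Off}

States satisfying AG target: {Off}.
States satisfying AF AG target: {Off}.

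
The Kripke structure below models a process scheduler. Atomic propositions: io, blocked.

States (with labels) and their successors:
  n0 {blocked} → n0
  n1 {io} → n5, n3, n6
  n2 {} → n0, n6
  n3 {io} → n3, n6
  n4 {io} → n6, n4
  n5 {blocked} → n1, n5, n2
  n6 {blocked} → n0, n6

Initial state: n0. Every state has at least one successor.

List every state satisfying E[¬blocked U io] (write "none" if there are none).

{n1, n3, n4}

States satisfying ¬blocked: {n1, n2, n3, n4}.
States satisfying io: {n1, n3, n4}.
States satisfying E[¬blocked U io]: {n1, n3, n4}.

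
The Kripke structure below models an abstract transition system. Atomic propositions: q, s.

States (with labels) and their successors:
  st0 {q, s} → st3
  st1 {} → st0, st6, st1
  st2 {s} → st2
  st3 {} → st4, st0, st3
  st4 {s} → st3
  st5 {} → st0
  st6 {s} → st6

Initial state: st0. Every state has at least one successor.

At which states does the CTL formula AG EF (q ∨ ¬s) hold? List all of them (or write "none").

States satisfying EF (q ∨ ¬s): {st0, st1, st3, st4, st5}.
States satisfying AG EF (q ∨ ¬s): {st0, st3, st4, st5}.

{st0, st3, st4, st5}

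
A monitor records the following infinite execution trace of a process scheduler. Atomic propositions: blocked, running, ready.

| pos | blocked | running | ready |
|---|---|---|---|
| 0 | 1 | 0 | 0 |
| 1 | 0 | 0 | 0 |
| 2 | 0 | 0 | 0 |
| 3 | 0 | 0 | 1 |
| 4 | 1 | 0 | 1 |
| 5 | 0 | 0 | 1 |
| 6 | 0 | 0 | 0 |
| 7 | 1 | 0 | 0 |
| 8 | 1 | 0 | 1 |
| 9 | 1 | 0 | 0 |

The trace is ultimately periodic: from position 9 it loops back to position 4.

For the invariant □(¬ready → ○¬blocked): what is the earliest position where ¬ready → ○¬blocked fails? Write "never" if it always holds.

Check ¬ready → ○¬blocked at each position in order: 0 ✓, 1 ✓, 2 ✓, 3 ✓, 4 ✓, 5 ✓.
At position 6 the labels are {} and the next position 7 has {blocked}, so ¬ready → ○¬blocked is false there. This is the first violation.

6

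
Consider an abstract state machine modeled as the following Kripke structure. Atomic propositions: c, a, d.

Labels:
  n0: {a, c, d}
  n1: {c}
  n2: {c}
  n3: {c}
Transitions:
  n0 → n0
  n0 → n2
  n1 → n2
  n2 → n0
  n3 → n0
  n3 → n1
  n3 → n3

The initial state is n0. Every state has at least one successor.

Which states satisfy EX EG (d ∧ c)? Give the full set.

States satisfying EG (d ∧ c): {n0}.
States satisfying EX EG (d ∧ c): {n0, n2, n3}.

{n0, n2, n3}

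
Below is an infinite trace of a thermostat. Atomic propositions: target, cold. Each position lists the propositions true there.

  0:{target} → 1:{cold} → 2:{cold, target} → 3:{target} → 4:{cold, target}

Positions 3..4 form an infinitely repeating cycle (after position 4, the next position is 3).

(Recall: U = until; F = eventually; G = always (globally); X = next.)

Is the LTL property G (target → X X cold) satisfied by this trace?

No

target → X X cold must hold at every position from 0 onward. It fails at position 3, so G (target → X X cold) is false.
Positions where target holds: 0, 2, 3, 4.
Check X X cold at each: 0→ok, 2→ok, 3→fails, 4→ok.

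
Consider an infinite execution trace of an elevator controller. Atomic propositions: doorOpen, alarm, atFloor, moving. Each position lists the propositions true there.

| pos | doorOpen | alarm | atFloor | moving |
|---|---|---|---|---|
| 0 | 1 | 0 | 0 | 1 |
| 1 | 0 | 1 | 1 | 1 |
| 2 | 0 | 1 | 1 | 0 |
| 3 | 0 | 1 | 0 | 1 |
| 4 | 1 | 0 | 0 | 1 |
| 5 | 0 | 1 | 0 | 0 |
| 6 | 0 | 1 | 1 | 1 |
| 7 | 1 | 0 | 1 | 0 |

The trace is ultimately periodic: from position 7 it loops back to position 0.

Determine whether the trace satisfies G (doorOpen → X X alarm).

Satisfied

doorOpen → X X alarm holds at every position 0..7, and those are all positions ever visited, so G (doorOpen → X X alarm) holds.
Positions where doorOpen holds: 0, 4, 7.
Check X X alarm at each: 0→ok, 4→ok, 7→ok.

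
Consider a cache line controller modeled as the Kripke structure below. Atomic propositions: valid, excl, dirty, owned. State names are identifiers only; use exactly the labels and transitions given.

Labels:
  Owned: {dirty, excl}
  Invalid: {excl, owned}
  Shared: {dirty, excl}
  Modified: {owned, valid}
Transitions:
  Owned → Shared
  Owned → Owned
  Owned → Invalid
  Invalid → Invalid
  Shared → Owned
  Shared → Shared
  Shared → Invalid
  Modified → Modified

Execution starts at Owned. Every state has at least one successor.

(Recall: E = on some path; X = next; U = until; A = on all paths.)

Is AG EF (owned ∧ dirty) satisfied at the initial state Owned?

States satisfying EF (owned ∧ dirty): ∅.
States satisfying AG EF (owned ∧ dirty): ∅.
Invalid is reachable from Owned and violates EF (owned ∧ dirty), so AG fails at Owned.
Owned ∉ Sat(AG EF (owned ∧ dirty)).

Does not hold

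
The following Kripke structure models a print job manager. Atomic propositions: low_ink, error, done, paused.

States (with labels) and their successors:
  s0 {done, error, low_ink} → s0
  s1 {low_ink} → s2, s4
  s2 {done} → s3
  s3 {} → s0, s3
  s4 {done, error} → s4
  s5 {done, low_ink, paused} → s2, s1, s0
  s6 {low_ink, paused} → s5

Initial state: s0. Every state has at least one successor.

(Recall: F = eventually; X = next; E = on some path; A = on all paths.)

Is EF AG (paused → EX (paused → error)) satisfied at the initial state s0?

Satisfied

States satisfying AG (paused → EX (paused → error)): {s0, s1, s2, s3, s4, s5}.
States satisfying EF AG (paused → EX (paused → error)): {s0, s1, s2, s3, s4, s5, s6}.
Some path from s0 reaches a state where AG (paused → EX (paused → error)) holds.
s0 ∈ Sat(EF AG (paused → EX (paused → error))).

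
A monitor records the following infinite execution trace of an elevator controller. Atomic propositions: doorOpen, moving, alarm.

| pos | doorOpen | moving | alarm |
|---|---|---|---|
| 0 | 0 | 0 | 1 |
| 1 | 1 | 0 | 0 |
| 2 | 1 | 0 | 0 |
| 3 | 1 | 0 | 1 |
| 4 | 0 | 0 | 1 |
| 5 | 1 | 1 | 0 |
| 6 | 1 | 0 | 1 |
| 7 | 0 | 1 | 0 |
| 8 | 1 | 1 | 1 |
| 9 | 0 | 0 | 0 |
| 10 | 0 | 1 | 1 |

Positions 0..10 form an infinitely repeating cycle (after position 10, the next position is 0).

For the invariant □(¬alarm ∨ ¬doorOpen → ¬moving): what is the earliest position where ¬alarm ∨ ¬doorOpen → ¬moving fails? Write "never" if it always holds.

5

Check ¬alarm ∨ ¬doorOpen → ¬moving at each position in order: 0 ✓, 1 ✓, 2 ✓, 3 ✓, 4 ✓.
At position 5 the labels are {doorOpen, moving}, so ¬alarm ∨ ¬doorOpen → ¬moving is false there. This is the first violation.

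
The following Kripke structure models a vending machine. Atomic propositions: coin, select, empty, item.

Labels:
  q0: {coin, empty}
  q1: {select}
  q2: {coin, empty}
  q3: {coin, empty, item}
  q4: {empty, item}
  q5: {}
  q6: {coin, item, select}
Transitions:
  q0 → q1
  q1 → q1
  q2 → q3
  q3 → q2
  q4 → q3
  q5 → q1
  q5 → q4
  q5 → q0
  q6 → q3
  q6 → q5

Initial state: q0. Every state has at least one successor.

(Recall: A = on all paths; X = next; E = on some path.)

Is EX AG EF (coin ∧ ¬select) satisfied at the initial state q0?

Does not hold

States satisfying AG EF (coin ∧ ¬select): {q2, q3, q4}.
States satisfying EX AG EF (coin ∧ ¬select): {q2, q3, q4, q5, q6}.
No suitable path/successor from q0 witnesses the formula.
q0 ∉ Sat(EX AG EF (coin ∧ ¬select)).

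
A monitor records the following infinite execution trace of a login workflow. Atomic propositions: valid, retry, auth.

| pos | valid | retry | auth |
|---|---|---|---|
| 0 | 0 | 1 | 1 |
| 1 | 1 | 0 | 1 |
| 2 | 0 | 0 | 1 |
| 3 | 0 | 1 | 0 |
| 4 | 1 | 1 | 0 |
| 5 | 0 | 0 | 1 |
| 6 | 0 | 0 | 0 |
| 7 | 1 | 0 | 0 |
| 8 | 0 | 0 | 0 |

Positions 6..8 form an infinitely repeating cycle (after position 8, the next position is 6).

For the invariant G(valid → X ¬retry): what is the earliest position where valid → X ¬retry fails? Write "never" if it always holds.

valid → X ¬retry holds at every position 0..8, and those are all the positions the trace ever visits, so the invariant G(valid → X ¬retry) is never violated.

never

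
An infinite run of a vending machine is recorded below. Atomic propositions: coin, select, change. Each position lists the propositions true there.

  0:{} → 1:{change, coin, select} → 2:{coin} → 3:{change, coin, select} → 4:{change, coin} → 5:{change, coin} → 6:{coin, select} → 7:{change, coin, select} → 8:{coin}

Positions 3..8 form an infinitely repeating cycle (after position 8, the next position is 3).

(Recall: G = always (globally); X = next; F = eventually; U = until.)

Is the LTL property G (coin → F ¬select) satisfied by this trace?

Satisfied

coin → F ¬select holds at every position 0..8, and those are all positions ever visited, so G (coin → F ¬select) holds.
Positions where coin holds: 1, 2, 3, 4, 5, 6, 7, 8.
Check F ¬select at each: 1→ok, 2→ok, 3→ok, 4→ok, 5→ok, 6→ok, 7→ok, 8→ok.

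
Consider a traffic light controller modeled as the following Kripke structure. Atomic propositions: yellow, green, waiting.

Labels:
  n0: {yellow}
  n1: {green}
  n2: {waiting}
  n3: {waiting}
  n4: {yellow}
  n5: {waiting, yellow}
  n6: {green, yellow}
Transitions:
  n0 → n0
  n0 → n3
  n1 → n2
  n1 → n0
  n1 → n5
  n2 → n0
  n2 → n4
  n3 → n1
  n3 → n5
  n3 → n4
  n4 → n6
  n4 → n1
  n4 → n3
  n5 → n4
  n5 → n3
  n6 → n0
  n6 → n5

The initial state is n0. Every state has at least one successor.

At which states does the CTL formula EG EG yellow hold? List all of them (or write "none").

{n0, n4, n5, n6}

States satisfying EG yellow: {n0, n4, n5, n6}.
States satisfying EG EG yellow: {n0, n4, n5, n6}.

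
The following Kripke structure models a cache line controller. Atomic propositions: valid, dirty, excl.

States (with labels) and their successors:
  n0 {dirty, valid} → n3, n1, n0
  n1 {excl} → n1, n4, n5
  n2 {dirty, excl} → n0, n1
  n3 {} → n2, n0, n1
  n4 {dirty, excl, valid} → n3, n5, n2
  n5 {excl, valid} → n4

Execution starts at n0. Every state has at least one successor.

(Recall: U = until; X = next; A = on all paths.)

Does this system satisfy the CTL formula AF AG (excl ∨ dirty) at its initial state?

Does not hold

States satisfying AG (excl ∨ dirty): ∅.
States satisfying AF AG (excl ∨ dirty): ∅.
There is a path from n0 along which AG (excl ∨ dirty) never holds.
n0 ∉ Sat(AF AG (excl ∨ dirty)).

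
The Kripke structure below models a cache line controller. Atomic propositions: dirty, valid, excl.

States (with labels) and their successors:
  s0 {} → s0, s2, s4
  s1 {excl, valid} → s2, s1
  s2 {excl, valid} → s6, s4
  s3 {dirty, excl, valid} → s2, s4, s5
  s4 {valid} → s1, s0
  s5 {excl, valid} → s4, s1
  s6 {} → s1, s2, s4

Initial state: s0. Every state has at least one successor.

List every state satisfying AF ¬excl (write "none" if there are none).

States satisfying ¬excl: {s0, s4, s6}.
States satisfying AF ¬excl: {s0, s2, s4, s6}.

{s0, s2, s4, s6}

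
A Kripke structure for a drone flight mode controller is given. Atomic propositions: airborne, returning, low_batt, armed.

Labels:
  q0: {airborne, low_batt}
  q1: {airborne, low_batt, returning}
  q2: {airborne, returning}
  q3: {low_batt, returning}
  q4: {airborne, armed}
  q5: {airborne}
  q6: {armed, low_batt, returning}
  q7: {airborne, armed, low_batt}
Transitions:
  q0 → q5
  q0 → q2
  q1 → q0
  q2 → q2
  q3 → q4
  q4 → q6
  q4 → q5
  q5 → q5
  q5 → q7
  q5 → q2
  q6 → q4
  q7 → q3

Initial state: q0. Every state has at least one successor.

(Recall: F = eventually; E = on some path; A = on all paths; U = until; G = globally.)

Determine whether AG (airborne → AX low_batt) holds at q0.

No

States satisfying airborne → AX low_batt: {q1, q3, q6, q7}.
States satisfying AG (airborne → AX low_batt): ∅.
q0 is reachable from q0 and violates airborne → AX low_batt, so AG fails at q0.
q0 ∉ Sat(AG (airborne → AX low_batt)).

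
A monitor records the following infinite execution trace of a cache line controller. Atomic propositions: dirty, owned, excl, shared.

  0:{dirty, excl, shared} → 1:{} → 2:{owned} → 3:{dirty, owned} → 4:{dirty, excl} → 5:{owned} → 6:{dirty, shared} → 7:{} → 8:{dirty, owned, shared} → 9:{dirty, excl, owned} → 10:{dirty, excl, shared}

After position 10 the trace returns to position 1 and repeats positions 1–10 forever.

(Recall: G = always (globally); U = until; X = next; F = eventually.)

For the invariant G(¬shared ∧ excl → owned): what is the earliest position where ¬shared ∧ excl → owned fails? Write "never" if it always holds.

Check ¬shared ∧ excl → owned at each position in order: 0 ✓, 1 ✓, 2 ✓, 3 ✓.
At position 4 the labels are {dirty, excl}, so ¬shared ∧ excl → owned is false there. This is the first violation.

4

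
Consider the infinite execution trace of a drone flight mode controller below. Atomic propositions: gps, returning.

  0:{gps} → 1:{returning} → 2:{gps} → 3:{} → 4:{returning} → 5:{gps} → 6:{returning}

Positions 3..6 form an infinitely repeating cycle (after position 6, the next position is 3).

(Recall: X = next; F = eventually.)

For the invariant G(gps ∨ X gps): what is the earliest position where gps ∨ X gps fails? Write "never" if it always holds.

3

Check gps ∨ X gps at each position in order: 0 ✓, 1 ✓, 2 ✓.
At position 3 the labels are {} and the next position 4 has {returning}, so gps ∨ X gps is false there. This is the first violation.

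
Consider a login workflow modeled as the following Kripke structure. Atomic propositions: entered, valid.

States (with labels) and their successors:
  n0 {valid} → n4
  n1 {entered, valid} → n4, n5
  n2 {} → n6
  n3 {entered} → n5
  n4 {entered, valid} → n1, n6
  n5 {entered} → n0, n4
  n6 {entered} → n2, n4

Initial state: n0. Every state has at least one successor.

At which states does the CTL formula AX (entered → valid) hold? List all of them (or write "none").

{n0, n5, n6}

States satisfying entered → valid: {n0, n1, n2, n4}.
States satisfying AX (entered → valid): {n0, n5, n6}.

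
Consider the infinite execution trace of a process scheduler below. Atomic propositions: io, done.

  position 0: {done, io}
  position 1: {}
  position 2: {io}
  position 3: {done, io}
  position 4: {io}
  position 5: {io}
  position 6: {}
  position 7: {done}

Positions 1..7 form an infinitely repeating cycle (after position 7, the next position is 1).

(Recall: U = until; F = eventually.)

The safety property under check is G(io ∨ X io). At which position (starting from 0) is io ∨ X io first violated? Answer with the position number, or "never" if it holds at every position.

6

Check io ∨ X io at each position in order: 0 ✓, 1 ✓, 2 ✓, 3 ✓, 4 ✓, 5 ✓.
At position 6 the labels are {} and the next position 7 has {done}, so io ∨ X io is false there. This is the first violation.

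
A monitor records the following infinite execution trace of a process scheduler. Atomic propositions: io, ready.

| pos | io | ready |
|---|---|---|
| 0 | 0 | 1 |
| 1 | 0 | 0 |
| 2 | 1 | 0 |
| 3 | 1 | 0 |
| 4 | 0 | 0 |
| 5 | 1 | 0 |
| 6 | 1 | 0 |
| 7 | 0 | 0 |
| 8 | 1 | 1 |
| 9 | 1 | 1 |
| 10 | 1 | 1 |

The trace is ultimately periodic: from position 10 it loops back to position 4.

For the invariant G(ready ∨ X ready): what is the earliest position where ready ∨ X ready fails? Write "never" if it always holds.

Check ready ∨ X ready at each position in order: 0 ✓.
At position 1 the labels are {} and the next position 2 has {io}, so ready ∨ X ready is false there. This is the first violation.

1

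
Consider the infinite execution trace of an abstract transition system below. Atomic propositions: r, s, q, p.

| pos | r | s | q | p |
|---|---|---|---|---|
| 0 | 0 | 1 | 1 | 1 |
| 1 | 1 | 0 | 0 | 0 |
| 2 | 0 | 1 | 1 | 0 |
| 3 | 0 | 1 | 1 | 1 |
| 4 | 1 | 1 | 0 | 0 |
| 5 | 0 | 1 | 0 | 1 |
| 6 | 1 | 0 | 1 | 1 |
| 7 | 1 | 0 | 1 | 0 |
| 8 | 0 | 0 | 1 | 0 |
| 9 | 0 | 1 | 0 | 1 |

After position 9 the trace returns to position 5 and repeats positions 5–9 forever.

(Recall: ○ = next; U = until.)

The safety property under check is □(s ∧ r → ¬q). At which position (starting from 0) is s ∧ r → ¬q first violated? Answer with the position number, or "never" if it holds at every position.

s ∧ r → ¬q holds at every position 0..9, and those are all the positions the trace ever visits, so the invariant □(s ∧ r → ¬q) is never violated.

never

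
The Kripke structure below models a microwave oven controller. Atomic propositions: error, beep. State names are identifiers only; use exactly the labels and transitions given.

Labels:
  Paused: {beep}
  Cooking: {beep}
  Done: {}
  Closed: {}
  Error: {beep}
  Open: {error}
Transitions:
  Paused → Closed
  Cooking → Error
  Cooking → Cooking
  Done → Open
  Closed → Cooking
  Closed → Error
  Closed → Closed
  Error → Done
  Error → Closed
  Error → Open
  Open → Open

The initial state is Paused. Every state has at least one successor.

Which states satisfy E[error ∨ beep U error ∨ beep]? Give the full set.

States satisfying error ∨ beep: {Paused, Cooking, Error, Open}.
States satisfying E[error ∨ beep U error ∨ beep]: {Paused, Cooking, Error, Open}.

{Paused, Cooking, Error, Open}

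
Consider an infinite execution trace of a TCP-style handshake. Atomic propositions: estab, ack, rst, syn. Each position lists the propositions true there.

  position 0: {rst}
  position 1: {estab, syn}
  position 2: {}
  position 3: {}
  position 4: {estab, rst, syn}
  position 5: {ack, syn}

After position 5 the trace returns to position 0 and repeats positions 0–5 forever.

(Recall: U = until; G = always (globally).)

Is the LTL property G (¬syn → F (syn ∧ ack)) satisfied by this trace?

¬syn → F (syn ∧ ack) holds at every position 0..5, and those are all positions ever visited, so G (¬syn → F (syn ∧ ack)) holds.
Positions where ¬syn holds: 0, 2, 3.
Check F (syn ∧ ack) at each: 0→ok, 2→ok, 3→ok.

Satisfied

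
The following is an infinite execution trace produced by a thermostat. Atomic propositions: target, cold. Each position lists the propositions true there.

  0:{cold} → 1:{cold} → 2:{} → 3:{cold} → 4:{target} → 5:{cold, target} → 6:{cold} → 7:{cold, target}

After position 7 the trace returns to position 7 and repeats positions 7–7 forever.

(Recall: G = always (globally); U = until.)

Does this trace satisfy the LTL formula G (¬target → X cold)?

¬target → X cold must hold at every position from 0 onward. It fails at position 1, so G (¬target → X cold) is false.
Positions where ¬target holds: 0, 1, 2, 3, 6.
Check X cold at each: 0→ok, 1→fails, 2→ok, 3→fails, 6→ok.

Violated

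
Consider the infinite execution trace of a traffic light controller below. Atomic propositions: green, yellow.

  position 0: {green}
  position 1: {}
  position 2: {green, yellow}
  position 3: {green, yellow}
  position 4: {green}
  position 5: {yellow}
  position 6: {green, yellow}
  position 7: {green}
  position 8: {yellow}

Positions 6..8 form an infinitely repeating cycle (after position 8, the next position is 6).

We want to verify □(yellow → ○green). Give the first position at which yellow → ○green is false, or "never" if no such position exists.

never

yellow → ○green holds at every position 0..8, and those are all the positions the trace ever visits, so the invariant □(yellow → ○green) is never violated.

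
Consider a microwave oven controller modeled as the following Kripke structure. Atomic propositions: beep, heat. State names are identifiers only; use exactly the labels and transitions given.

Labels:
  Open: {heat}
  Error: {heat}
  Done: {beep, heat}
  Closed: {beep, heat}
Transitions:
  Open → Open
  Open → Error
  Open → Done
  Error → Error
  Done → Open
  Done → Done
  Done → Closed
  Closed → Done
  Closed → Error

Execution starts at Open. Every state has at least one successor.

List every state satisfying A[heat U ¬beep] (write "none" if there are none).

States satisfying heat: {Open, Error, Done, Closed}.
States satisfying ¬beep: {Open, Error}.
States satisfying A[heat U ¬beep]: {Open, Error}.

{Open, Error}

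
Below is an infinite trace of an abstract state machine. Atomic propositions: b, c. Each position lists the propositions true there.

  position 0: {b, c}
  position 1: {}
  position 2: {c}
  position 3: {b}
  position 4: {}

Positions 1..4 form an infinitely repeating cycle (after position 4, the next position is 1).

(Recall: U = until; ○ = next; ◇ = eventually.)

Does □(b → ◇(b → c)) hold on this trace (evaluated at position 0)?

Yes

b → ◇(b → c) holds at every position 0..4, and those are all positions ever visited, so □(b → ◇(b → c)) holds.
Positions where b holds: 0, 3.
Check ◇(b → c) at each: 0→ok, 3→ok.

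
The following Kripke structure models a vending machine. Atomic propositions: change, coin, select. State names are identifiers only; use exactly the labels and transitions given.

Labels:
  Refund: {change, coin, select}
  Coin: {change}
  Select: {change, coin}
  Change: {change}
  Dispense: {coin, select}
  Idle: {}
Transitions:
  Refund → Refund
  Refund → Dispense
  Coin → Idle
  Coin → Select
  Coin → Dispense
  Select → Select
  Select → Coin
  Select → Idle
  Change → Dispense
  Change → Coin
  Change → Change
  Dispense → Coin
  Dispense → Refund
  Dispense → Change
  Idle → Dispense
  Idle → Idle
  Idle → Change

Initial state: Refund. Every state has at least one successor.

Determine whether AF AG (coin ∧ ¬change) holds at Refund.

States satisfying AG (coin ∧ ¬change): ∅.
States satisfying AF AG (coin ∧ ¬change): ∅.
There is a path from Refund along which AG (coin ∧ ¬change) never holds.
Refund ∉ Sat(AF AG (coin ∧ ¬change)).

Does not hold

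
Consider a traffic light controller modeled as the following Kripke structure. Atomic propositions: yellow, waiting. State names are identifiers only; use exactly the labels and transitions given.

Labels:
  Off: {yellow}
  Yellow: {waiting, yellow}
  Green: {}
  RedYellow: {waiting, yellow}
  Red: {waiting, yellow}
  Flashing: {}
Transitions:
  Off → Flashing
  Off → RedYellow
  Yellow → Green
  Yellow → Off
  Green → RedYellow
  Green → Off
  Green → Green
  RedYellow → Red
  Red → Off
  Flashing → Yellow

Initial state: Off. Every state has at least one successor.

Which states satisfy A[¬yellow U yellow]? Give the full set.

{Off, Yellow, RedYellow, Red, Flashing}

States satisfying ¬yellow: {Green, Flashing}.
States satisfying yellow: {Off, Yellow, RedYellow, Red}.
States satisfying A[¬yellow U yellow]: {Off, Yellow, RedYellow, Red, Flashing}.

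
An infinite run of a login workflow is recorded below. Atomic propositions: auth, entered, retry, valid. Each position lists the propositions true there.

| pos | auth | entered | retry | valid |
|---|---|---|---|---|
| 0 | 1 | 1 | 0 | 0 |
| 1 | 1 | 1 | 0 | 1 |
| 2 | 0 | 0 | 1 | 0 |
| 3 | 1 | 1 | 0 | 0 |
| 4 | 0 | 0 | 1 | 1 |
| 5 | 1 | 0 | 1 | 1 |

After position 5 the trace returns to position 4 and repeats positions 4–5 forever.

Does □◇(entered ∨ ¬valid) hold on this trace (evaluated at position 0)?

Does not hold

◇(entered ∨ ¬valid) must hold at every position from 0 onward. It fails at position 4, so □◇(entered ∨ ¬valid) is false.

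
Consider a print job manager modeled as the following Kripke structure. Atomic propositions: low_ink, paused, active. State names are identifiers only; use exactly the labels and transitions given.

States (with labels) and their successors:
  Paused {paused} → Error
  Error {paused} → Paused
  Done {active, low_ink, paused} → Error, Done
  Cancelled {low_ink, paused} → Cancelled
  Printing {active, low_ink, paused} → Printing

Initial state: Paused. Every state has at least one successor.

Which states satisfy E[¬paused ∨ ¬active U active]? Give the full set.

{Done, Printing}

States satisfying ¬paused ∨ ¬active: {Paused, Error, Cancelled}.
States satisfying active: {Done, Printing}.
States satisfying E[¬paused ∨ ¬active U active]: {Done, Printing}.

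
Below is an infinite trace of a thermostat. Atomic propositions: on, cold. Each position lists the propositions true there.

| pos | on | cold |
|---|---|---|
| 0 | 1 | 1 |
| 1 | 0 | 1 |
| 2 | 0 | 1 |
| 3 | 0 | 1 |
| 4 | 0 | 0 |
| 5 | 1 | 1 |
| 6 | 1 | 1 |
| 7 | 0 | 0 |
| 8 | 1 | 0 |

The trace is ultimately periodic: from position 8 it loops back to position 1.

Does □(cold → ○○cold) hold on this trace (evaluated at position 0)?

cold → ○○cold must hold at every position from 0 onward. It fails at position 2, so □(cold → ○○cold) is false.
Positions where cold holds: 0, 1, 2, 3, 5, 6.
Check ○○cold at each: 0→ok, 1→ok, 2→fails, 3→ok, 5→fails, 6→fails.

Violated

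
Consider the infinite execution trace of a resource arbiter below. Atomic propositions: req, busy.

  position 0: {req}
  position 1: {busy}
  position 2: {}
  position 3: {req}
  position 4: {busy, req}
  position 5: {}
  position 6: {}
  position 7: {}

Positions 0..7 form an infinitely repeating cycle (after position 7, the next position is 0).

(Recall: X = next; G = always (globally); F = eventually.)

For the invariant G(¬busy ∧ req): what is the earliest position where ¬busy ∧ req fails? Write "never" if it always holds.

Check ¬busy ∧ req at each position in order: 0 ✓.
At position 1 the labels are {busy}, so ¬busy ∧ req is false there. This is the first violation.

1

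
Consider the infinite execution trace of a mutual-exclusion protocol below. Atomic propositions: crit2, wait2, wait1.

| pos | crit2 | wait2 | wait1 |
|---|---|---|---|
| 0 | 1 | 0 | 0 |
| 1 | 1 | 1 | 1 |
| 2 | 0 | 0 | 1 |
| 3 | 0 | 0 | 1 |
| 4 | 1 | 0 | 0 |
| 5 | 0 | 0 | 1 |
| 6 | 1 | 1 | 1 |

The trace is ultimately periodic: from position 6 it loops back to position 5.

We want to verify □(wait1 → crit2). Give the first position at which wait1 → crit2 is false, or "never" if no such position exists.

Check wait1 → crit2 at each position in order: 0 ✓, 1 ✓.
At position 2 the labels are {wait1}, so wait1 → crit2 is false there. This is the first violation.

2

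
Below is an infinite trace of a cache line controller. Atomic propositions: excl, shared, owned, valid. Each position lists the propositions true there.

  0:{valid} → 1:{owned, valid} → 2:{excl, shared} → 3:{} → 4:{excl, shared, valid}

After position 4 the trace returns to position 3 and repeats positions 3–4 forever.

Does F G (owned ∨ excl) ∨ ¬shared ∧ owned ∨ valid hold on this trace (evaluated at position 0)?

Holds

G (owned ∨ excl) is false at every position 0..4, so it never becomes true and F G (owned ∨ excl) fails.
At position 0: F G (owned ∨ excl) is false; ¬shared ∧ owned ∨ valid is true; so F G (owned ∨ excl) ∨ ¬shared ∧ owned ∨ valid is true.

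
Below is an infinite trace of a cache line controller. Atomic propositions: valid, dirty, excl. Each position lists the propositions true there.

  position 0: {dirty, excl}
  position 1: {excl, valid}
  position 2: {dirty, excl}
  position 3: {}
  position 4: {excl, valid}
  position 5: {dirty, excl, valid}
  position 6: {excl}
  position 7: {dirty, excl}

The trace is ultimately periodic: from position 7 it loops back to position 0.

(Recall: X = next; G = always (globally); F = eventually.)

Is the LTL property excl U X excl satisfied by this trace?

Walking from position 0: X excl first holds at position 0, and excl holds at every earlier position along the way, so excl U X excl holds.

Yes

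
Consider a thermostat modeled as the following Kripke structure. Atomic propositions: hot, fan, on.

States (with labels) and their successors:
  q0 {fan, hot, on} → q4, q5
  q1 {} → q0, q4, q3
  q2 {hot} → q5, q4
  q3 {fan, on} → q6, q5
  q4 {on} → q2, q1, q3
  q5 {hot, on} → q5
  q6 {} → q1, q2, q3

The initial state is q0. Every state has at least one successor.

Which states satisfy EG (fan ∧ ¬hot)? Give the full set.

States satisfying fan ∧ ¬hot: {q3}.
States satisfying EG (fan ∧ ¬hot): ∅.

none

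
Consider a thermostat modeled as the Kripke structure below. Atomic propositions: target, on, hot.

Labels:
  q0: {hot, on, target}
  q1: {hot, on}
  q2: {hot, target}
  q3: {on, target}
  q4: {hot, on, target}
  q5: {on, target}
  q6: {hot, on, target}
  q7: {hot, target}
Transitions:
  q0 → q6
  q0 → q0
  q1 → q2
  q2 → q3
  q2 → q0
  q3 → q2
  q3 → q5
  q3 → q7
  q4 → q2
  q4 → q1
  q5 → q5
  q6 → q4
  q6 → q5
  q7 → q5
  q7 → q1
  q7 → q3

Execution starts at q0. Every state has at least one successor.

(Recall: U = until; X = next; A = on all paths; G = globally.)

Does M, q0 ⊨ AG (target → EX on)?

Holds

States satisfying target → EX on: {q0, q1, q2, q3, q4, q5, q6, q7}.
States satisfying AG (target → EX on): {q0, q1, q2, q3, q4, q5, q6, q7}.
Every state reachable from q0 satisfies target → EX on.
q0 ∈ Sat(AG (target → EX on)).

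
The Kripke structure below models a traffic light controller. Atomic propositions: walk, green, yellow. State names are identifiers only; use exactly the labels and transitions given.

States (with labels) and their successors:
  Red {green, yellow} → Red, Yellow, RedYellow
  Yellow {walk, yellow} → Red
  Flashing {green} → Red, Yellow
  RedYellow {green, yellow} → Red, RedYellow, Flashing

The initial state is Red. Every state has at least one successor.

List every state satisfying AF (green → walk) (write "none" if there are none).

{Yellow}

States satisfying green → walk: {Yellow}.
States satisfying AF (green → walk): {Yellow}.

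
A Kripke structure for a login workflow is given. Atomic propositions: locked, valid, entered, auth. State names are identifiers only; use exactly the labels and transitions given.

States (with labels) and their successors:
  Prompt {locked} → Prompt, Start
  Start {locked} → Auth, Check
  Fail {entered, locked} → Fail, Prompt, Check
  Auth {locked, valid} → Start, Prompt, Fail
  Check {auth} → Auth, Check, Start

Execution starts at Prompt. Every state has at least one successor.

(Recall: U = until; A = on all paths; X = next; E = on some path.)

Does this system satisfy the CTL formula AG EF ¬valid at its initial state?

States satisfying EF ¬valid: {Prompt, Start, Fail, Auth, Check}.
States satisfying AG EF ¬valid: {Prompt, Start, Fail, Auth, Check}.
Every state reachable from Prompt satisfies EF ¬valid.
Prompt ∈ Sat(AG EF ¬valid).

Holds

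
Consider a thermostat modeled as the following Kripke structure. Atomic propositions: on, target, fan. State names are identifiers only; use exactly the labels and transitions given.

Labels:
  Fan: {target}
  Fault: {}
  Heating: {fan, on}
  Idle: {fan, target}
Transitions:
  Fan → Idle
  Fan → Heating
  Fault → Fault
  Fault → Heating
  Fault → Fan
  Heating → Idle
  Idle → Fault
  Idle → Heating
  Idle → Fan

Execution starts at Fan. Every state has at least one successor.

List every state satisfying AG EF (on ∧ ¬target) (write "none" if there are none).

{Fan, Fault, Heating, Idle}

States satisfying EF (on ∧ ¬target): {Fan, Fault, Heating, Idle}.
States satisfying AG EF (on ∧ ¬target): {Fan, Fault, Heating, Idle}.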